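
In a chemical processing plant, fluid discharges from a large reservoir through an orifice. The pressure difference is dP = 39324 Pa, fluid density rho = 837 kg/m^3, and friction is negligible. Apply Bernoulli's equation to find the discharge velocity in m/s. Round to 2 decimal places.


v = sqrt(2*dP/rho)
v = sqrt(2*39324/837)
v = sqrt(93.964158)
v = 9.69 m/s


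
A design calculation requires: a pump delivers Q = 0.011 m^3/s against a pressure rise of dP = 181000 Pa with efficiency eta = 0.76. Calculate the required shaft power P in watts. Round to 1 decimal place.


P = Q * dP / eta
P = 0.011 * 181000 / 0.76
P = 1991.0 / 0.76
P = 2619.7 W


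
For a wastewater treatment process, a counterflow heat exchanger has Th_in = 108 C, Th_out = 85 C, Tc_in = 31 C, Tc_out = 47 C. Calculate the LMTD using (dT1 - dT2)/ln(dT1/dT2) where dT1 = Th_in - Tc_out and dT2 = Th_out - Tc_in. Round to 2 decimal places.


dT1 = Th_in - Tc_out = 108 - 47 = 61
dT2 = Th_out - Tc_in = 85 - 31 = 54
LMTD = (dT1 - dT2) / ln(dT1/dT2)
LMTD = (61 - 54) / ln(61/54)
LMTD = 57.43 K


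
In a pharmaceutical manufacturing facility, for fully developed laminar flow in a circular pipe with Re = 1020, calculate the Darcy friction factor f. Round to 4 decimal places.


f = 64 / Re
f = 64 / 1020
f = 0.0627


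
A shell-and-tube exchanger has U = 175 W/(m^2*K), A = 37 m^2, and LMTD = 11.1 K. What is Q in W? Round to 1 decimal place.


Q = U * A * LMTD
Q = 175 * 37 * 11.1
Q = 71872.5 W


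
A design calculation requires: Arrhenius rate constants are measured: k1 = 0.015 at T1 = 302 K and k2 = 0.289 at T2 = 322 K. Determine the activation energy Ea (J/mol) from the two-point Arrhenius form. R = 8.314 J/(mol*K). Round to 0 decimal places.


Ea = R * ln(k2/k1) / (1/T1 - 1/T2)
ln(k2/k1) = ln(0.289/0.015) = 2.9583765
1/T1 - 1/T2 = 1/302 - 1/322 = 0.000205668216
Ea = 8.314 * 2.9583765 / 0.000205668216
Ea = 119590 J/mol


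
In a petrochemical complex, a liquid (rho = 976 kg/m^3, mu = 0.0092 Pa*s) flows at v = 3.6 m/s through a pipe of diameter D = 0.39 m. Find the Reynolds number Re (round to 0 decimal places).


Re = rho * v * D / mu
Re = 976 * 3.6 * 0.39 / 0.0092
Re = 1370.304 / 0.0092
Re = 148946


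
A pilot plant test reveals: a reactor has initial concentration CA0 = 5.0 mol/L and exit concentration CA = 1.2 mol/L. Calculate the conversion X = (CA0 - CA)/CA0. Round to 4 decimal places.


X = (CA0 - CA) / CA0
X = (5.0 - 1.2) / 5.0
X = 3.8 / 5.0
X = 0.7600


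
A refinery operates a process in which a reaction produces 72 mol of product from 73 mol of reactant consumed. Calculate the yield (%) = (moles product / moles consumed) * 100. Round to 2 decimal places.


Yield = (moles product / moles consumed) * 100%
Yield = (72 / 73) * 100
Yield = 0.9863 * 100
Yield = 98.63%


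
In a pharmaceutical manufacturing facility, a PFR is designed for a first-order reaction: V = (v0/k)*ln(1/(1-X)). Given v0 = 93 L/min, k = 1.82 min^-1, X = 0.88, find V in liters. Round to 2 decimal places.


V = (v0/k) * ln(1/(1-X))
V = (93/1.82) * ln(1/(1-0.88))
V = 51.098901 * ln(8.333333)
V = 51.098901 * 2.120263
V = 108.34 L


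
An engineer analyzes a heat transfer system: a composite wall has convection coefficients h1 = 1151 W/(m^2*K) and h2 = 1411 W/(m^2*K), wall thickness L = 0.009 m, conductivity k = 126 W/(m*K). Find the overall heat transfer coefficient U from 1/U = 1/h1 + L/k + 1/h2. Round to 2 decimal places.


1/U = 1/h1 + L/k + 1/h2
1/U = 1/1151 + 0.009/126 + 1/1411
1/U = 0.0008688097 + 7.14286e-05 + 0.0007087172
1/U = 0.0016489555
U = 606.44 W/(m^2*K)


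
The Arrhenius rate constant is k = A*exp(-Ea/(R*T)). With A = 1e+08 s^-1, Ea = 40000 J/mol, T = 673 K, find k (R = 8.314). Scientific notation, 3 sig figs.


k = A * exp(-Ea/(R*T))
k = 1e+08 * exp(-40000 / (8.314 * 673))
k = 1e+08 * exp(-7.148829)
k = 7.86e+04


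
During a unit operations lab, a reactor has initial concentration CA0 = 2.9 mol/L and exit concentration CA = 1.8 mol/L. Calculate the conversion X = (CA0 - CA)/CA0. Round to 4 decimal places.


X = (CA0 - CA) / CA0
X = (2.9 - 1.8) / 2.9
X = 1.1 / 2.9
X = 0.3793


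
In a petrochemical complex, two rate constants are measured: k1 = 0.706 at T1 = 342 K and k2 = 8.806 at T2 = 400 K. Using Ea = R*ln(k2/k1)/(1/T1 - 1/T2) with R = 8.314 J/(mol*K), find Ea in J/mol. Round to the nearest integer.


Ea = R * ln(k2/k1) / (1/T1 - 1/T2)
ln(k2/k1) = ln(8.806/0.706) = 2.5235733
1/T1 - 1/T2 = 1/342 - 1/400 = 0.000423976608
Ea = 8.314 * 2.5235733 / 0.000423976608
Ea = 49486 J/mol


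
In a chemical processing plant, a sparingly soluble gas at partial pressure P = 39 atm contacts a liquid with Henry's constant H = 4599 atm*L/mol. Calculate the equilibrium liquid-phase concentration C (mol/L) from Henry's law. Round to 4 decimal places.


C = P / H
C = 39 / 4599
C = 0.0085 mol/L


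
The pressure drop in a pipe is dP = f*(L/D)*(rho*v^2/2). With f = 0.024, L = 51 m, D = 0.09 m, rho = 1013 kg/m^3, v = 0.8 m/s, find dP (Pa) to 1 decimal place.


dP = f * (L/D) * (rho*v^2/2)
dP = 0.024 * (51/0.09) * (1013*0.8^2/2)
L/D = 566.66666667
rho*v^2/2 = 1013*0.64/2 = 324.16
dP = 0.024 * 566.66666667 * 324.16
dP = 4408.6 Pa


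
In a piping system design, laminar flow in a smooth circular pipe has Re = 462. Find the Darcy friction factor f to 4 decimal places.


f = 64 / Re
f = 64 / 462
f = 0.1385


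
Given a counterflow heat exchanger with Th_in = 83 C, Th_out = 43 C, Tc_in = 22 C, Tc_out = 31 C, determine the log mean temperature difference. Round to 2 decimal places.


dT1 = Th_in - Tc_out = 83 - 31 = 52
dT2 = Th_out - Tc_in = 43 - 22 = 21
LMTD = (dT1 - dT2) / ln(dT1/dT2)
LMTD = (52 - 21) / ln(52/21)
LMTD = 34.19 K


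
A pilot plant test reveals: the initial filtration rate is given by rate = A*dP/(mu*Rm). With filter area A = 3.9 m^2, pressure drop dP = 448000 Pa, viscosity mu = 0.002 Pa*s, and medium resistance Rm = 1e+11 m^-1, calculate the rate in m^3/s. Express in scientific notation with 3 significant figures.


rate = A * dP / (mu * Rm)
rate = 3.9 * 448000 / (0.002 * 1e+11)
rate = 1747200.0 / 2.000e+08
rate = 8.74e-03 m^3/s


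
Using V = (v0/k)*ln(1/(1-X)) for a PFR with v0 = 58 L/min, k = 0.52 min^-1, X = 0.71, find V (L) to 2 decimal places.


V = (v0/k) * ln(1/(1-X))
V = (58/0.52) * ln(1/(1-0.71))
V = 111.538462 * ln(3.448276)
V = 111.538462 * 1.237874
V = 138.07 L


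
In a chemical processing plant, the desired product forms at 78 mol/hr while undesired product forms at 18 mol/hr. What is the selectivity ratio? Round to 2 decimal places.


S = desired product rate / undesired product rate
S = 78 / 18
S = 4.33


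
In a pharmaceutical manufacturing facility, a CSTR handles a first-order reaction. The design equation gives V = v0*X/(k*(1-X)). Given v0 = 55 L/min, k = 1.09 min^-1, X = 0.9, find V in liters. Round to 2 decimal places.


V = v0 * X / (k * (1 - X))
V = 55 * 0.9 / (1.09 * (1 - 0.9))
V = 49.5 / (1.09 * 0.1)
V = 49.5 / 0.109
V = 454.13 L


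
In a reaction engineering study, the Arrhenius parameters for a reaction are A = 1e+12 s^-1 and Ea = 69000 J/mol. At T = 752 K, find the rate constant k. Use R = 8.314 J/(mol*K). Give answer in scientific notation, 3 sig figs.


k = A * exp(-Ea/(R*T))
k = 1e+12 * exp(-69000 / (8.314 * 752))
k = 1e+12 * exp(-11.036242)
k = 1.61e+07


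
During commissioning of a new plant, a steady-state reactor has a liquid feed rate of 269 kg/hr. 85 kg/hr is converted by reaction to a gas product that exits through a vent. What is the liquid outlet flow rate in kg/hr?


Steady-state mass balance on the main outlet: F_out = F_in - F_removed
F_out = 269 - 85
F_out = 184 kg/hr


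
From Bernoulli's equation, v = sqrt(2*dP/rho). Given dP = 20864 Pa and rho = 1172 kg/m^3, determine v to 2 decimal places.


v = sqrt(2*dP/rho)
v = sqrt(2*20864/1172)
v = sqrt(35.604096)
v = 5.97 m/s


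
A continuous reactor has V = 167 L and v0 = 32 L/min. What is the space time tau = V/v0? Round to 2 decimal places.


tau = V / v0
tau = 167 / 32
tau = 5.22 min


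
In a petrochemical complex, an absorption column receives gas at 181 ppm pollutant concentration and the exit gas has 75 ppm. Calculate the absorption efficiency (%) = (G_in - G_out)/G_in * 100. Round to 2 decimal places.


Efficiency = (G_in - G_out) / G_in * 100%
Efficiency = (181 - 75) / 181 * 100
Efficiency = 106 / 181 * 100
Efficiency = 58.56%


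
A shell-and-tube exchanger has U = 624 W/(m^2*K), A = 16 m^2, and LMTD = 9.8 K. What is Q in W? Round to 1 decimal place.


Q = U * A * LMTD
Q = 624 * 16 * 9.8
Q = 97843.2 W


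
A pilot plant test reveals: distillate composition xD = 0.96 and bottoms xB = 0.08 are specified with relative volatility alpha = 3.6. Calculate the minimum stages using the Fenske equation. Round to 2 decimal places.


N_min = ln((xD*(1-xB))/(xB*(1-xD))) / ln(alpha)
Numerator inside ln: 0.8832 / 0.0032 = 276.0
ln(276.0) = 5.620401
ln(alpha) = ln(3.6) = 1.280934
N_min = 5.620401 / 1.280934 = 4.39


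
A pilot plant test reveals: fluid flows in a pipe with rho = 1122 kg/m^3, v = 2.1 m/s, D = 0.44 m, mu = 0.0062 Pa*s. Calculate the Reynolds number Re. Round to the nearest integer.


Re = rho * v * D / mu
Re = 1122 * 2.1 * 0.44 / 0.0062
Re = 1036.728 / 0.0062
Re = 167214


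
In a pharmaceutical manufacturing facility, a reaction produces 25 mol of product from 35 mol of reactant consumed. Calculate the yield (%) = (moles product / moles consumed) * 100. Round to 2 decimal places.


Yield = (moles product / moles consumed) * 100%
Yield = (25 / 35) * 100
Yield = 0.7143 * 100
Yield = 71.43%


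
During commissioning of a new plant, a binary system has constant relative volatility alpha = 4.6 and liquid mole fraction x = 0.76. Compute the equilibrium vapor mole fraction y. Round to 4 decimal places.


y = alpha*x / (1 + (alpha-1)*x)
y = 4.6*0.76 / (1 + (4.6-1)*0.76)
y = 3.496 / (1 + 2.736)
y = 3.496 / 3.736
y = 0.9358


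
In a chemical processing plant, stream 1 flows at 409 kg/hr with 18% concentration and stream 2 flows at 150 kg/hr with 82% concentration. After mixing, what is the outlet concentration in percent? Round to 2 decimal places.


Mass balance on solute: F1*x1 + F2*x2 = F3*x3
F3 = F1 + F2 = 409 + 150 = 559 kg/hr
x3 = (F1*x1 + F2*x2)/F3
x3 = (409*0.18 + 150*0.82) / 559
x3 = 35.17%


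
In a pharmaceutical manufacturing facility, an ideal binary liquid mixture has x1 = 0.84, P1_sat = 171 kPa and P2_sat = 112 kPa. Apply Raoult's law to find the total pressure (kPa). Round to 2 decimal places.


P = x1*P1_sat + x2*P2_sat
x2 = 1 - x1 = 1 - 0.84 = 0.16
P = 0.84*171 + 0.16*112
P = 143.64 + 17.92
P = 161.56 kPa


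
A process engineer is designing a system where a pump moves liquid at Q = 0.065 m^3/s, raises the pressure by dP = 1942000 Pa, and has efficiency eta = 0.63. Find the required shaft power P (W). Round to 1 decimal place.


P = Q * dP / eta
P = 0.065 * 1942000 / 0.63
P = 126230.0 / 0.63
P = 200365.1 W


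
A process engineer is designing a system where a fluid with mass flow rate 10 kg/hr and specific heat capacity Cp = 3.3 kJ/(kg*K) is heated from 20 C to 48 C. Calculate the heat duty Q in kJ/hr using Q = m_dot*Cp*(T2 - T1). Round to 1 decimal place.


Q = m_dot * Cp * (T2 - T1)
Q = 10 * 3.3 * (48 - 20)
Q = 10 * 3.3 * 28
Q = 924.0 kJ/hr


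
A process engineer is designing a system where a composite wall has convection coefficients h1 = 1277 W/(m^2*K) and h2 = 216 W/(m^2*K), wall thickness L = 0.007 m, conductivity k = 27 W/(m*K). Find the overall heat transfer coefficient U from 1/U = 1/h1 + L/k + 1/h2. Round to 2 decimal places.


1/U = 1/h1 + L/k + 1/h2
1/U = 1/1277 + 0.007/27 + 1/216
1/U = 0.0007830854 + 0.0002592593 + 0.0046296296
1/U = 0.0056719743
U = 176.31 W/(m^2*K)


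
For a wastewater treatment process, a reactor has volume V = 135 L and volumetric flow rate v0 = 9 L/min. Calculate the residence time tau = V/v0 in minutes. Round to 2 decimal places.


tau = V / v0
tau = 135 / 9
tau = 15.00 min


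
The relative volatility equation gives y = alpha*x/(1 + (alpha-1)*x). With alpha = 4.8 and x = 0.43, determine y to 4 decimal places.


y = alpha*x / (1 + (alpha-1)*x)
y = 4.8*0.43 / (1 + (4.8-1)*0.43)
y = 2.064 / (1 + 1.634)
y = 2.064 / 2.634
y = 0.7836


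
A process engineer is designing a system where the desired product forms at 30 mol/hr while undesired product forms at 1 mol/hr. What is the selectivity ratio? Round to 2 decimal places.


S = desired product rate / undesired product rate
S = 30 / 1
S = 30.00


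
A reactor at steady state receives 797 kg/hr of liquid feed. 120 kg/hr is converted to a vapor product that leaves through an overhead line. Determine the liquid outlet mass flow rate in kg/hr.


Steady-state mass balance on the main outlet: F_out = F_in - F_removed
F_out = 797 - 120
F_out = 677 kg/hr


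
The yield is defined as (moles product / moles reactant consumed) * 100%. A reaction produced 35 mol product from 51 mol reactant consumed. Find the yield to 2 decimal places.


Yield = (moles product / moles consumed) * 100%
Yield = (35 / 51) * 100
Yield = 0.6863 * 100
Yield = 68.63%


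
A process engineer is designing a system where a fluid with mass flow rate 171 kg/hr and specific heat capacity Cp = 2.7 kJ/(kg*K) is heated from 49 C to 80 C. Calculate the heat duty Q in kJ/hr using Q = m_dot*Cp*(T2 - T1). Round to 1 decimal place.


Q = m_dot * Cp * (T2 - T1)
Q = 171 * 2.7 * (80 - 49)
Q = 171 * 2.7 * 31
Q = 14312.7 kJ/hr


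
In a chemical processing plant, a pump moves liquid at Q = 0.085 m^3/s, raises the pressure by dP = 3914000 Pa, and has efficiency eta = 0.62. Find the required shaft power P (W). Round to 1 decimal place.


P = Q * dP / eta
P = 0.085 * 3914000 / 0.62
P = 332690.0 / 0.62
P = 536596.8 W


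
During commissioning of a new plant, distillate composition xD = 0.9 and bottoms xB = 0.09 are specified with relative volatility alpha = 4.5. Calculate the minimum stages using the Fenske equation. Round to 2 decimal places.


N_min = ln((xD*(1-xB))/(xB*(1-xD))) / ln(alpha)
Numerator inside ln: 0.819 / 0.009 = 91.0
ln(91.0) = 4.51086
ln(alpha) = ln(4.5) = 1.504077
N_min = 4.51086 / 1.504077 = 3.00


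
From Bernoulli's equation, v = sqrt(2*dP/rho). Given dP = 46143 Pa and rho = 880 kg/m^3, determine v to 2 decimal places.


v = sqrt(2*dP/rho)
v = sqrt(2*46143/880)
v = sqrt(104.870455)
v = 10.24 m/s


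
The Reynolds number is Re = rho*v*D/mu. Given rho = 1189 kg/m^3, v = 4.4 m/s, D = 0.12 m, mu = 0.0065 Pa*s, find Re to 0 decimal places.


Re = rho * v * D / mu
Re = 1189 * 4.4 * 0.12 / 0.0065
Re = 627.792 / 0.0065
Re = 96583


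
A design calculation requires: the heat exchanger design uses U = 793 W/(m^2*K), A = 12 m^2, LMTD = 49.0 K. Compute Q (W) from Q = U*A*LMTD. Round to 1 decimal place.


Q = U * A * LMTD
Q = 793 * 12 * 49.0
Q = 466284.0 W


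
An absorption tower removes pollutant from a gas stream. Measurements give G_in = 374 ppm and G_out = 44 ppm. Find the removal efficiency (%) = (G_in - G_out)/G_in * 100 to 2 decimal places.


Efficiency = (G_in - G_out) / G_in * 100%
Efficiency = (374 - 44) / 374 * 100
Efficiency = 330 / 374 * 100
Efficiency = 88.24%


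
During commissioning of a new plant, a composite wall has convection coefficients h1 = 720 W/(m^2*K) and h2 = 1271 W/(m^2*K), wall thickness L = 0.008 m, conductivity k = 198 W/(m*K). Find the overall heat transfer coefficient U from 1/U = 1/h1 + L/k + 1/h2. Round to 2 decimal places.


1/U = 1/h1 + L/k + 1/h2
1/U = 1/720 + 0.008/198 + 1/1271
1/U = 0.0013888889 + 4.0404e-05 + 0.0007867821
1/U = 0.002216075
U = 451.25 W/(m^2*K)


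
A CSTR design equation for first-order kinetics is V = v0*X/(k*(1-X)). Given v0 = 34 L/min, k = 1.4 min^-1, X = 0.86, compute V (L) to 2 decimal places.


V = v0 * X / (k * (1 - X))
V = 34 * 0.86 / (1.4 * (1 - 0.86))
V = 29.24 / (1.4 * 0.14)
V = 29.24 / 0.196
V = 149.18 L


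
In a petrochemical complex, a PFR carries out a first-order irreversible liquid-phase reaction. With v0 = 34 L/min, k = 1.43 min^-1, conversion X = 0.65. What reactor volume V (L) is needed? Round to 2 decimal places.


V = (v0/k) * ln(1/(1-X))
V = (34/1.43) * ln(1/(1-0.65))
V = 23.776224 * ln(2.857143)
V = 23.776224 * 1.049822
V = 24.96 L


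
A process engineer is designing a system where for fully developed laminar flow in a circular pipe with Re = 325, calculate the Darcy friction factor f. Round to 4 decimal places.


f = 64 / Re
f = 64 / 325
f = 0.1969


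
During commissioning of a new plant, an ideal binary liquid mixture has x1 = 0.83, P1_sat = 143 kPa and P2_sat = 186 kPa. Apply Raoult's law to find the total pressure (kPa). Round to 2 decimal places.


P = x1*P1_sat + x2*P2_sat
x2 = 1 - x1 = 1 - 0.83 = 0.17
P = 0.83*143 + 0.17*186
P = 118.69 + 31.62
P = 150.31 kPa


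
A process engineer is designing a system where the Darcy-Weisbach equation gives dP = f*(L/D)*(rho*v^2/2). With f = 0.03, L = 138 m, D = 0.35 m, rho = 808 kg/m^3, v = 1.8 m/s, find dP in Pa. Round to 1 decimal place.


dP = f * (L/D) * (rho*v^2/2)
dP = 0.03 * (138/0.35) * (808*1.8^2/2)
L/D = 394.28571429
rho*v^2/2 = 808*3.24/2 = 1308.96
dP = 0.03 * 394.28571429 * 1308.96
dP = 15483.1 Pa


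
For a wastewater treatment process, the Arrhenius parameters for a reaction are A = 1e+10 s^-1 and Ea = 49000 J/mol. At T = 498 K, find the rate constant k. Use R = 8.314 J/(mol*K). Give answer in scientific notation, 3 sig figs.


k = A * exp(-Ea/(R*T))
k = 1e+10 * exp(-49000 / (8.314 * 498))
k = 1e+10 * exp(-11.834685)
k = 7.25e+04


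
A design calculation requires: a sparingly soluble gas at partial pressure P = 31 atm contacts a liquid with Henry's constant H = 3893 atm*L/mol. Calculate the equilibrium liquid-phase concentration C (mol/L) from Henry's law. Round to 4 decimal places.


C = P / H
C = 31 / 3893
C = 0.0080 mol/L


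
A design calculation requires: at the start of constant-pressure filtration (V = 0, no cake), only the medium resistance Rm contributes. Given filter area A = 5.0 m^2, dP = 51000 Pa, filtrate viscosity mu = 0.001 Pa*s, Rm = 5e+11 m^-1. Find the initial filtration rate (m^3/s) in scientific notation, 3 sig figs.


rate = A * dP / (mu * Rm)
rate = 5.0 * 51000 / (0.001 * 5e+11)
rate = 255000.0 / 5.000e+08
rate = 5.10e-04 m^3/s


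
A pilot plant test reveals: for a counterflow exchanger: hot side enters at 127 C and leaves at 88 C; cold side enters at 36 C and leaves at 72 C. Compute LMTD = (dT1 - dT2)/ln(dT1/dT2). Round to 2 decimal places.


dT1 = Th_in - Tc_out = 127 - 72 = 55
dT2 = Th_out - Tc_in = 88 - 36 = 52
LMTD = (dT1 - dT2) / ln(dT1/dT2)
LMTD = (55 - 52) / ln(55/52)
LMTD = 53.49 K


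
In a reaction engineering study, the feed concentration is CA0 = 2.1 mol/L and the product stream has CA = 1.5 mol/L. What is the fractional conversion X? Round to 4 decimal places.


X = (CA0 - CA) / CA0
X = (2.1 - 1.5) / 2.1
X = 0.6 / 2.1
X = 0.2857


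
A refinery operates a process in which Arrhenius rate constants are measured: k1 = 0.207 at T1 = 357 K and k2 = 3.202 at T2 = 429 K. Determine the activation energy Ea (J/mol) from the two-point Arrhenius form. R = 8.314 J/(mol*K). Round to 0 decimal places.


Ea = R * ln(k2/k1) / (1/T1 - 1/T2)
ln(k2/k1) = ln(3.202/0.207) = 2.7388121
1/T1 - 1/T2 = 1/357 - 1/429 = 0.000470118117
Ea = 8.314 * 2.7388121 / 0.000470118117
Ea = 48436 J/mol


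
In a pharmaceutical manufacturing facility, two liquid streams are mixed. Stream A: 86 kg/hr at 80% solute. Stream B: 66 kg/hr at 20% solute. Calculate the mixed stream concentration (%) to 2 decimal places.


Mass balance on solute: F1*x1 + F2*x2 = F3*x3
F3 = F1 + F2 = 86 + 66 = 152 kg/hr
x3 = (F1*x1 + F2*x2)/F3
x3 = (86*0.8 + 66*0.2) / 152
x3 = 53.95%


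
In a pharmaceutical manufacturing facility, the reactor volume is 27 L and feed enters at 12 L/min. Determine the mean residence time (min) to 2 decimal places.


tau = V / v0
tau = 27 / 12
tau = 2.25 min


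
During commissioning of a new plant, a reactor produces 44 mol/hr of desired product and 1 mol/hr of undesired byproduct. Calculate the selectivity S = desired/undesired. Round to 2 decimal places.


S = desired product rate / undesired product rate
S = 44 / 1
S = 44.00


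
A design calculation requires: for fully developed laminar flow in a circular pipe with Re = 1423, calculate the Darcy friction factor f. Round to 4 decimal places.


f = 64 / Re
f = 64 / 1423
f = 0.0450


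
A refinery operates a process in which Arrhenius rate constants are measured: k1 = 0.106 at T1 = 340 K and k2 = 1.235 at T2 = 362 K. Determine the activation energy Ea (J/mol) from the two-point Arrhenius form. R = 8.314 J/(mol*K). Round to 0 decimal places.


Ea = R * ln(k2/k1) / (1/T1 - 1/T2)
ln(k2/k1) = ln(1.235/0.106) = 2.4553872
1/T1 - 1/T2 = 1/340 - 1/362 = 0.000178745531
Ea = 8.314 * 2.4553872 / 0.000178745531
Ea = 114208 J/mol


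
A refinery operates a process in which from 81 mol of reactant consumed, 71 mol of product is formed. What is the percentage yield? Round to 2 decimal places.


Yield = (moles product / moles consumed) * 100%
Yield = (71 / 81) * 100
Yield = 0.8765 * 100
Yield = 87.65%


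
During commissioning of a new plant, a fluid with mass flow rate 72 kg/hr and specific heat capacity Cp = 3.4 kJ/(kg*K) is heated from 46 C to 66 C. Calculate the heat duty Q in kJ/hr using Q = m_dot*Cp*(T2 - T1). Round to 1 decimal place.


Q = m_dot * Cp * (T2 - T1)
Q = 72 * 3.4 * (66 - 46)
Q = 72 * 3.4 * 20
Q = 4896.0 kJ/hr


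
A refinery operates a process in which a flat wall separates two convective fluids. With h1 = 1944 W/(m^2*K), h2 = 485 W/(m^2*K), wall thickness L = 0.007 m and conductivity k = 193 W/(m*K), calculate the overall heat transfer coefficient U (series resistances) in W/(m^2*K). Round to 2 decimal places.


1/U = 1/h1 + L/k + 1/h2
1/U = 1/1944 + 0.007/193 + 1/485
1/U = 0.0005144033 + 3.62694e-05 + 0.0020618557
1/U = 0.0026125284
U = 382.77 W/(m^2*K)


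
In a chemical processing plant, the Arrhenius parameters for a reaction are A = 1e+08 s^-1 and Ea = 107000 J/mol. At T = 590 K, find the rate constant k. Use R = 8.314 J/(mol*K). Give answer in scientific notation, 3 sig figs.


k = A * exp(-Ea/(R*T))
k = 1e+08 * exp(-107000 / (8.314 * 590))
k = 1e+08 * exp(-21.813319)
k = 3.36e-02


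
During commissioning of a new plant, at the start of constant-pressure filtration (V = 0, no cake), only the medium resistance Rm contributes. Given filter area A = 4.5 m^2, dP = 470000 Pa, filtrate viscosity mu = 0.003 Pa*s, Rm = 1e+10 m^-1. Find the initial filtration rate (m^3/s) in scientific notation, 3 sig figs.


rate = A * dP / (mu * Rm)
rate = 4.5 * 470000 / (0.003 * 1e+10)
rate = 2115000.0 / 3.000e+07
rate = 7.05e-02 m^3/s


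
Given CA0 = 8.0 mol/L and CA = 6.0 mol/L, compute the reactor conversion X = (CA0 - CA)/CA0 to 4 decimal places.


X = (CA0 - CA) / CA0
X = (8.0 - 6.0) / 8.0
X = 2.0 / 8.0
X = 0.2500


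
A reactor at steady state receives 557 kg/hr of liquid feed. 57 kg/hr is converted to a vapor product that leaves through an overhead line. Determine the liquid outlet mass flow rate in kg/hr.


Steady-state mass balance on the main outlet: F_out = F_in - F_removed
F_out = 557 - 57
F_out = 500 kg/hr


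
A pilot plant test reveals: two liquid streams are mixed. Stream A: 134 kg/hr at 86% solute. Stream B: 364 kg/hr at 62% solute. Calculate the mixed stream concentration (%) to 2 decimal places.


Mass balance on solute: F1*x1 + F2*x2 = F3*x3
F3 = F1 + F2 = 134 + 364 = 498 kg/hr
x3 = (F1*x1 + F2*x2)/F3
x3 = (134*0.86 + 364*0.62) / 498
x3 = 68.46%


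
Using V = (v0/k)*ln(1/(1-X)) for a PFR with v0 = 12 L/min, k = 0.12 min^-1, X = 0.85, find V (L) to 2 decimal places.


V = (v0/k) * ln(1/(1-X))
V = (12/0.12) * ln(1/(1-0.85))
V = 100.0 * ln(6.666667)
V = 100.0 * 1.89712
V = 189.71 L


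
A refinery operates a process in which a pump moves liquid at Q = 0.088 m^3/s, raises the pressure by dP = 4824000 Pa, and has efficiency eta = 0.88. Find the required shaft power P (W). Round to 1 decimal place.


P = Q * dP / eta
P = 0.088 * 4824000 / 0.88
P = 424512.0 / 0.88
P = 482400.0 W


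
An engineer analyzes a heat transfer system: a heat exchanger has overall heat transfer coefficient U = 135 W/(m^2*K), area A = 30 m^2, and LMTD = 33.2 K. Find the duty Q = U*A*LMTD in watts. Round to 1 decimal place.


Q = U * A * LMTD
Q = 135 * 30 * 33.2
Q = 134460.0 W


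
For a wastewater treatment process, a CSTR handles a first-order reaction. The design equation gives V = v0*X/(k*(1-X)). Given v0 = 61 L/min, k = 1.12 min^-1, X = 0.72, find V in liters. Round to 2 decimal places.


V = v0 * X / (k * (1 - X))
V = 61 * 0.72 / (1.12 * (1 - 0.72))
V = 43.92 / (1.12 * 0.28)
V = 43.92 / 0.3136
V = 140.05 L


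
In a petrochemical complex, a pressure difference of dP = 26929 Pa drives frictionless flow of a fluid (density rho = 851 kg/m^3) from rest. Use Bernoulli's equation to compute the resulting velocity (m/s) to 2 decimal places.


v = sqrt(2*dP/rho)
v = sqrt(2*26929/851)
v = sqrt(63.287897)
v = 7.96 m/s


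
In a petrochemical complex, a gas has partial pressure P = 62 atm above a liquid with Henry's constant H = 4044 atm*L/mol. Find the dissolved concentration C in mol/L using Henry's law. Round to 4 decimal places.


C = P / H
C = 62 / 4044
C = 0.0153 mol/L


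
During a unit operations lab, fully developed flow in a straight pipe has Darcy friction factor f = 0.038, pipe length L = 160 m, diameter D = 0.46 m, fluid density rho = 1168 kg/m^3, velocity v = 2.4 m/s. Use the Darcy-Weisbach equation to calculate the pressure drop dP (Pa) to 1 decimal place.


dP = f * (L/D) * (rho*v^2/2)
dP = 0.038 * (160/0.46) * (1168*2.4^2/2)
L/D = 347.82608696
rho*v^2/2 = 1168*5.76/2 = 3363.84
dP = 0.038 * 347.82608696 * 3363.84
dP = 44461.2 Pa


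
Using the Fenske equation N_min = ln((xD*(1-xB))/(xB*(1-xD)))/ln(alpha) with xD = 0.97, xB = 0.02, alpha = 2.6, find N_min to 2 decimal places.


N_min = ln((xD*(1-xB))/(xB*(1-xD))) / ln(alpha)
Numerator inside ln: 0.9506 / 0.0006 = 1584.333333
ln(1584.333333) = 7.367919
ln(alpha) = ln(2.6) = 0.955511
N_min = 7.367919 / 0.955511 = 7.71


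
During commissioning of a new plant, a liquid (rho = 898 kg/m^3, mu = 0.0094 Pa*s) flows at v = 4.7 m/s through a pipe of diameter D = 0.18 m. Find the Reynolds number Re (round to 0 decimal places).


Re = rho * v * D / mu
Re = 898 * 4.7 * 0.18 / 0.0094
Re = 759.708 / 0.0094
Re = 80820


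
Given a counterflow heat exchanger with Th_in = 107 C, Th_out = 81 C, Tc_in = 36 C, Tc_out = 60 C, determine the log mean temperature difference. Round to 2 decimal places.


dT1 = Th_in - Tc_out = 107 - 60 = 47
dT2 = Th_out - Tc_in = 81 - 36 = 45
LMTD = (dT1 - dT2) / ln(dT1/dT2)
LMTD = (47 - 45) / ln(47/45)
LMTD = 45.99 K


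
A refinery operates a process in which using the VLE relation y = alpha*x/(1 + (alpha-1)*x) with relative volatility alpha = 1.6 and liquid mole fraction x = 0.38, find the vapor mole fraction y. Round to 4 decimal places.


y = alpha*x / (1 + (alpha-1)*x)
y = 1.6*0.38 / (1 + (1.6-1)*0.38)
y = 0.608 / (1 + 0.228)
y = 0.608 / 1.228
y = 0.4951


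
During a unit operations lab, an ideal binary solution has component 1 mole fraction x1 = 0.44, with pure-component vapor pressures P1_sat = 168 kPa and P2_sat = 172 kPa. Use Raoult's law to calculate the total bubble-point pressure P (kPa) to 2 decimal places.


P = x1*P1_sat + x2*P2_sat
x2 = 1 - x1 = 1 - 0.44 = 0.56
P = 0.44*168 + 0.56*172
P = 73.92 + 96.32
P = 170.24 kPa


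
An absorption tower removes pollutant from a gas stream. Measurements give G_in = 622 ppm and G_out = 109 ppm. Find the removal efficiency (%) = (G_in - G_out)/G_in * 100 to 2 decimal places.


Efficiency = (G_in - G_out) / G_in * 100%
Efficiency = (622 - 109) / 622 * 100
Efficiency = 513 / 622 * 100
Efficiency = 82.48%


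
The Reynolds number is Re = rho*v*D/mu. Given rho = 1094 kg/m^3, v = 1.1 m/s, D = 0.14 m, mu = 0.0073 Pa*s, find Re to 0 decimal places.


Re = rho * v * D / mu
Re = 1094 * 1.1 * 0.14 / 0.0073
Re = 168.476 / 0.0073
Re = 23079


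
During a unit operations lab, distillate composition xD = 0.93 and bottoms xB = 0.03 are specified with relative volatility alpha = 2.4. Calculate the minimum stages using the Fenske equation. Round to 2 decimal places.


N_min = ln((xD*(1-xB))/(xB*(1-xD))) / ln(alpha)
Numerator inside ln: 0.9021 / 0.0021 = 429.571429
ln(429.571429) = 6.062788
ln(alpha) = ln(2.4) = 0.875469
N_min = 6.062788 / 0.875469 = 6.93


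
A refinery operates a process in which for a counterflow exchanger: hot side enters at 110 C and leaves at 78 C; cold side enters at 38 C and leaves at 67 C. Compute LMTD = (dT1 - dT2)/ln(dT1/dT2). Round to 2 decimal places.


dT1 = Th_in - Tc_out = 110 - 67 = 43
dT2 = Th_out - Tc_in = 78 - 38 = 40
LMTD = (dT1 - dT2) / ln(dT1/dT2)
LMTD = (43 - 40) / ln(43/40)
LMTD = 41.48 K


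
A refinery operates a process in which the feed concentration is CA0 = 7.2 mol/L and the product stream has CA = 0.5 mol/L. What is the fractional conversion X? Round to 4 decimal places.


X = (CA0 - CA) / CA0
X = (7.2 - 0.5) / 7.2
X = 6.7 / 7.2
X = 0.9306


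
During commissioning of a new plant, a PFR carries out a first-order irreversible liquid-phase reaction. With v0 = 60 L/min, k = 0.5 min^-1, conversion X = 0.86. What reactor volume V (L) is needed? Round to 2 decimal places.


V = (v0/k) * ln(1/(1-X))
V = (60/0.5) * ln(1/(1-0.86))
V = 120.0 * ln(7.142857)
V = 120.0 * 1.966113
V = 235.93 L


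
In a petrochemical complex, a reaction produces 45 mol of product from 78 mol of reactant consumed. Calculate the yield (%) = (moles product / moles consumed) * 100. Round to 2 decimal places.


Yield = (moles product / moles consumed) * 100%
Yield = (45 / 78) * 100
Yield = 0.5769 * 100
Yield = 57.69%


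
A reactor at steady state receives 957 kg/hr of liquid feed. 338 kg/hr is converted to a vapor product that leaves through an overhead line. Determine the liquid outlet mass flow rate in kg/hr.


Steady-state mass balance on the main outlet: F_out = F_in - F_removed
F_out = 957 - 338
F_out = 619 kg/hr


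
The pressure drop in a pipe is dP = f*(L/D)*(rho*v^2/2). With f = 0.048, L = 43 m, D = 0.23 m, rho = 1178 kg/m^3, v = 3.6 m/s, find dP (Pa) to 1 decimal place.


dP = f * (L/D) * (rho*v^2/2)
dP = 0.048 * (43/0.23) * (1178*3.6^2/2)
L/D = 186.95652174
rho*v^2/2 = 1178*12.96/2 = 7633.44
dP = 0.048 * 186.95652174 * 7633.44
dP = 68501.8 Pa


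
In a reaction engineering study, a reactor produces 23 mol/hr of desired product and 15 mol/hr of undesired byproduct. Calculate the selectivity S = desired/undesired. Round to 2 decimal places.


S = desired product rate / undesired product rate
S = 23 / 15
S = 1.53


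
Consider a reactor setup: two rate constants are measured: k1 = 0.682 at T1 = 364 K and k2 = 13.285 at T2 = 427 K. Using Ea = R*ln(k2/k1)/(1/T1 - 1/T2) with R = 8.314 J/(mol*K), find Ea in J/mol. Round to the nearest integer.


Ea = R * ln(k2/k1) / (1/T1 - 1/T2)
ln(k2/k1) = ln(13.285/0.682) = 2.9693612
1/T1 - 1/T2 = 1/364 - 1/427 = 0.000405332373
Ea = 8.314 * 2.9693612 / 0.000405332373
Ea = 60906 J/mol


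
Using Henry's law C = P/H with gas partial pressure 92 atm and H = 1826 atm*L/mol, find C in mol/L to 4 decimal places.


C = P / H
C = 92 / 1826
C = 0.0504 mol/L


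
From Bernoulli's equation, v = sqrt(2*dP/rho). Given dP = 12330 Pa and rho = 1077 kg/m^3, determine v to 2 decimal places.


v = sqrt(2*dP/rho)
v = sqrt(2*12330/1077)
v = sqrt(22.896936)
v = 4.79 m/s


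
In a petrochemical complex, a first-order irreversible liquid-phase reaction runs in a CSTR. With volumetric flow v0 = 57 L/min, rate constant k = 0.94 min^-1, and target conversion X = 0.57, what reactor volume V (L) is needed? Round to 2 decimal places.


V = v0 * X / (k * (1 - X))
V = 57 * 0.57 / (0.94 * (1 - 0.57))
V = 32.49 / (0.94 * 0.43)
V = 32.49 / 0.4042
V = 80.38 L


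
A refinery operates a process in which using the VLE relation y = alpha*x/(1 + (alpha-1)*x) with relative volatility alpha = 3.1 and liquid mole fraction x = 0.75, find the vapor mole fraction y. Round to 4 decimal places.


y = alpha*x / (1 + (alpha-1)*x)
y = 3.1*0.75 / (1 + (3.1-1)*0.75)
y = 2.325 / (1 + 1.575)
y = 2.325 / 2.575
y = 0.9029


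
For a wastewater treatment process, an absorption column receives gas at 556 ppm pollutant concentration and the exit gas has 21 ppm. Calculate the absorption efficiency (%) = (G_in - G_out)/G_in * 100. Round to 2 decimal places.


Efficiency = (G_in - G_out) / G_in * 100%
Efficiency = (556 - 21) / 556 * 100
Efficiency = 535 / 556 * 100
Efficiency = 96.22%


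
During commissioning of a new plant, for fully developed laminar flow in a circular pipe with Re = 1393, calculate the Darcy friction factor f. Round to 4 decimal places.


f = 64 / Re
f = 64 / 1393
f = 0.0459


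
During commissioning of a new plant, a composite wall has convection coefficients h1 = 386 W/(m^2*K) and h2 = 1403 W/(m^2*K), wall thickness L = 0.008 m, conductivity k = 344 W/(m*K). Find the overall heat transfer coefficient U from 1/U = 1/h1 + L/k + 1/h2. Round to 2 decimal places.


1/U = 1/h1 + L/k + 1/h2
1/U = 1/386 + 0.008/344 + 1/1403
1/U = 0.0025906736 + 2.32558e-05 + 0.0007127584
1/U = 0.0033266878
U = 300.60 W/(m^2*K)


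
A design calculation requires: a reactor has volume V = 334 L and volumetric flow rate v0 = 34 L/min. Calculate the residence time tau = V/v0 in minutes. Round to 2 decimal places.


tau = V / v0
tau = 334 / 34
tau = 9.82 min


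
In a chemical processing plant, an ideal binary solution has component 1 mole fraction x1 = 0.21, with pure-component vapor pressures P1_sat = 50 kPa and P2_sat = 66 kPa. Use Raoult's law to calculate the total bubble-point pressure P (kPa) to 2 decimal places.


P = x1*P1_sat + x2*P2_sat
x2 = 1 - x1 = 1 - 0.21 = 0.79
P = 0.21*50 + 0.79*66
P = 10.5 + 52.14
P = 62.64 kPa


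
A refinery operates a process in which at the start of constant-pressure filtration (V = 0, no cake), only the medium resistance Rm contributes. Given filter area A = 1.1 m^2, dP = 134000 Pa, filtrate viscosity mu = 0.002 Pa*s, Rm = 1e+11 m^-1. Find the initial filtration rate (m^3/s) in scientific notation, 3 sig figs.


rate = A * dP / (mu * Rm)
rate = 1.1 * 134000 / (0.002 * 1e+11)
rate = 147400.0 / 2.000e+08
rate = 7.37e-04 m^3/s


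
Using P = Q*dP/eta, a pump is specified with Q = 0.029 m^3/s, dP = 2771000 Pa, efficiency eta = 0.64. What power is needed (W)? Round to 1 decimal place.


P = Q * dP / eta
P = 0.029 * 2771000 / 0.64
P = 80359.0 / 0.64
P = 125560.9 W


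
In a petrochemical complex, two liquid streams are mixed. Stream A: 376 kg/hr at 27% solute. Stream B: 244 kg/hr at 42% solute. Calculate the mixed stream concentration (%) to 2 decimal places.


Mass balance on solute: F1*x1 + F2*x2 = F3*x3
F3 = F1 + F2 = 376 + 244 = 620 kg/hr
x3 = (F1*x1 + F2*x2)/F3
x3 = (376*0.27 + 244*0.42) / 620
x3 = 32.90%


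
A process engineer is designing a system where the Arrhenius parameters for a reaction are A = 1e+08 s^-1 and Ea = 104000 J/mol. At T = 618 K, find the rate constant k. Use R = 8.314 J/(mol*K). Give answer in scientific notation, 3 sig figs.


k = A * exp(-Ea/(R*T))
k = 1e+08 * exp(-104000 / (8.314 * 618))
k = 1e+08 * exp(-20.241134)
k = 1.62e-01


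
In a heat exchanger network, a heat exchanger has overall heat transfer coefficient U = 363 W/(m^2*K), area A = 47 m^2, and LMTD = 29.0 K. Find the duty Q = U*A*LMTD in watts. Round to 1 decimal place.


Q = U * A * LMTD
Q = 363 * 47 * 29.0
Q = 494769.0 W


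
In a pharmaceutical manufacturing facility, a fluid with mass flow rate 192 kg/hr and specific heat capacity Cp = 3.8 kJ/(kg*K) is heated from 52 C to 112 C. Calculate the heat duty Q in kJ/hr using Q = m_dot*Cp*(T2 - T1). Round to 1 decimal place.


Q = m_dot * Cp * (T2 - T1)
Q = 192 * 3.8 * (112 - 52)
Q = 192 * 3.8 * 60
Q = 43776.0 kJ/hr


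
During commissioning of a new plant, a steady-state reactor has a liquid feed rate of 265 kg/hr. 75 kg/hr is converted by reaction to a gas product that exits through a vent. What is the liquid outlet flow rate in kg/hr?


Steady-state mass balance on the main outlet: F_out = F_in - F_removed
F_out = 265 - 75
F_out = 190 kg/hr


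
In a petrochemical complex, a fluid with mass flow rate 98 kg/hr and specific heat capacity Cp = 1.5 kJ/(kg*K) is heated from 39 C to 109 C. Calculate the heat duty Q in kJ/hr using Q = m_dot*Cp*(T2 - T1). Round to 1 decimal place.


Q = m_dot * Cp * (T2 - T1)
Q = 98 * 1.5 * (109 - 39)
Q = 98 * 1.5 * 70
Q = 10290.0 kJ/hr


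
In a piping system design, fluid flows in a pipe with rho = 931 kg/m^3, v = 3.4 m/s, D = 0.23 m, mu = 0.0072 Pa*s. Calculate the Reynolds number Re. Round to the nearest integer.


Re = rho * v * D / mu
Re = 931 * 3.4 * 0.23 / 0.0072
Re = 728.042 / 0.0072
Re = 101117


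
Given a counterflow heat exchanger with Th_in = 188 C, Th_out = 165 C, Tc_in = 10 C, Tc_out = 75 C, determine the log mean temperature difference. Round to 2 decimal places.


dT1 = Th_in - Tc_out = 188 - 75 = 113
dT2 = Th_out - Tc_in = 165 - 10 = 155
LMTD = (dT1 - dT2) / ln(dT1/dT2)
LMTD = (113 - 155) / ln(113/155)
LMTD = 132.90 K


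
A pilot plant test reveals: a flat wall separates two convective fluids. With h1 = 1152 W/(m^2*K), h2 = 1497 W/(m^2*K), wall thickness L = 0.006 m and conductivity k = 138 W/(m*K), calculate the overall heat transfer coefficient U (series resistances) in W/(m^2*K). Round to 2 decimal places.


1/U = 1/h1 + L/k + 1/h2
1/U = 1/1152 + 0.006/138 + 1/1497
1/U = 0.0008680556 + 4.34783e-05 + 0.0006680027
1/U = 0.0015795366
U = 633.10 W/(m^2*K)


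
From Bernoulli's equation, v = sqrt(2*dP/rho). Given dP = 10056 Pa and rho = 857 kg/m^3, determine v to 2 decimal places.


v = sqrt(2*dP/rho)
v = sqrt(2*10056/857)
v = sqrt(23.467911)
v = 4.84 m/s


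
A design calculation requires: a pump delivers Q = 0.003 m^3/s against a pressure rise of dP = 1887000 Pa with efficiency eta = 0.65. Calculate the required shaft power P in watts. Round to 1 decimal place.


P = Q * dP / eta
P = 0.003 * 1887000 / 0.65
P = 5661.0 / 0.65
P = 8709.2 W


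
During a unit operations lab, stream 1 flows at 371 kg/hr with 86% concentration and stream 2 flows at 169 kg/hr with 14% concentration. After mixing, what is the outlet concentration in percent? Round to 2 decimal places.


Mass balance on solute: F1*x1 + F2*x2 = F3*x3
F3 = F1 + F2 = 371 + 169 = 540 kg/hr
x3 = (F1*x1 + F2*x2)/F3
x3 = (371*0.86 + 169*0.14) / 540
x3 = 63.47%


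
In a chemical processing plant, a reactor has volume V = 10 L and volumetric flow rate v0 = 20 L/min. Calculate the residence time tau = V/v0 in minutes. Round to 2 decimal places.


tau = V / v0
tau = 10 / 20
tau = 0.50 min


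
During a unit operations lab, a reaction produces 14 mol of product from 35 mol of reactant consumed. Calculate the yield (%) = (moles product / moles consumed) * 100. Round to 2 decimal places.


Yield = (moles product / moles consumed) * 100%
Yield = (14 / 35) * 100
Yield = 0.4 * 100
Yield = 40.00%


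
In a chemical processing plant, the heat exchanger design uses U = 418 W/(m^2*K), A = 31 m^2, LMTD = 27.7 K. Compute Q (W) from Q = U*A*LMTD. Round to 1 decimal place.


Q = U * A * LMTD
Q = 418 * 31 * 27.7
Q = 358936.6 W


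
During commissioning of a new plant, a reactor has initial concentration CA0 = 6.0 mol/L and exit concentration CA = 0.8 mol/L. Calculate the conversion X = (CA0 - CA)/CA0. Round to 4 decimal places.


X = (CA0 - CA) / CA0
X = (6.0 - 0.8) / 6.0
X = 5.2 / 6.0
X = 0.8667


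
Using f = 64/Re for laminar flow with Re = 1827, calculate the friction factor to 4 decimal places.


f = 64 / Re
f = 64 / 1827
f = 0.0350
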